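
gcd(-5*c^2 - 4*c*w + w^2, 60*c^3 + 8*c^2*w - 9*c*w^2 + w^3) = -5*c + w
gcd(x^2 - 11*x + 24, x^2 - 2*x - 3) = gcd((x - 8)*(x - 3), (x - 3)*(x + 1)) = x - 3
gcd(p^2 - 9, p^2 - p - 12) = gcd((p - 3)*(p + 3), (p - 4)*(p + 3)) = p + 3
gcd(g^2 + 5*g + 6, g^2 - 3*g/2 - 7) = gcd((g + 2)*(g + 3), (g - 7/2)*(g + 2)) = g + 2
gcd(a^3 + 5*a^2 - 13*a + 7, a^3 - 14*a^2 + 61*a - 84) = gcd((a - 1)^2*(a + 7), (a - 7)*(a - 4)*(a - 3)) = 1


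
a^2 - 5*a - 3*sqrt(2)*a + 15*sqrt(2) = (a - 5)*(a - 3*sqrt(2))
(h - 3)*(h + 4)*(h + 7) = h^3 + 8*h^2 - 5*h - 84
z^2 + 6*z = z*(z + 6)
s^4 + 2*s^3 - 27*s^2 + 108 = (s - 3)^2*(s + 2)*(s + 6)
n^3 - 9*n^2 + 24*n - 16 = (n - 4)^2*(n - 1)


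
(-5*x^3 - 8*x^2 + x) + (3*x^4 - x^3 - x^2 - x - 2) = 3*x^4 - 6*x^3 - 9*x^2 - 2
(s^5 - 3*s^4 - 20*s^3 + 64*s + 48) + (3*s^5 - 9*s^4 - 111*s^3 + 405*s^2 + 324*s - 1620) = 4*s^5 - 12*s^4 - 131*s^3 + 405*s^2 + 388*s - 1572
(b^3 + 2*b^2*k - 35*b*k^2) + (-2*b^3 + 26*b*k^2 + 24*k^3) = -b^3 + 2*b^2*k - 9*b*k^2 + 24*k^3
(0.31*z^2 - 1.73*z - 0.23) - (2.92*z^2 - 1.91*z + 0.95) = -2.61*z^2 + 0.18*z - 1.18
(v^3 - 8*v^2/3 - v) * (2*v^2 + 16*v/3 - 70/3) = 2*v^5 - 356*v^3/9 + 512*v^2/9 + 70*v/3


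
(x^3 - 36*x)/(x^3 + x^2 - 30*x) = (x - 6)/(x - 5)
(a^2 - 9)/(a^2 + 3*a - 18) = (a + 3)/(a + 6)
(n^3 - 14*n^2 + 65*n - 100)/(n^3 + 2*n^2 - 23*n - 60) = (n^2 - 9*n + 20)/(n^2 + 7*n + 12)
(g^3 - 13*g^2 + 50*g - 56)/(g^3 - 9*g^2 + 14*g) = (g - 4)/g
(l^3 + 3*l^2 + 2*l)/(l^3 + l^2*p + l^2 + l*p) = (l + 2)/(l + p)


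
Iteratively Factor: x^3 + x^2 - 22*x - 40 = (x + 4)*(x^2 - 3*x - 10) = (x - 5)*(x + 4)*(x + 2)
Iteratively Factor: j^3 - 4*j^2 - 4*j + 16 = (j - 2)*(j^2 - 2*j - 8) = (j - 4)*(j - 2)*(j + 2)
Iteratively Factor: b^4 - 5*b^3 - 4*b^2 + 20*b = (b)*(b^3 - 5*b^2 - 4*b + 20) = b*(b + 2)*(b^2 - 7*b + 10) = b*(b - 2)*(b + 2)*(b - 5)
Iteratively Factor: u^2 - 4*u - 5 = (u - 5)*(u + 1)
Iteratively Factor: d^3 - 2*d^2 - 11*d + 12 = (d - 1)*(d^2 - d - 12) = (d - 1)*(d + 3)*(d - 4)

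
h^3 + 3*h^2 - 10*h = h*(h - 2)*(h + 5)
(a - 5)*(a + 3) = a^2 - 2*a - 15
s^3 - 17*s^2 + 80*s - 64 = (s - 8)^2*(s - 1)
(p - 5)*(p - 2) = p^2 - 7*p + 10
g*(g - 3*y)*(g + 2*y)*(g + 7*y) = g^4 + 6*g^3*y - 13*g^2*y^2 - 42*g*y^3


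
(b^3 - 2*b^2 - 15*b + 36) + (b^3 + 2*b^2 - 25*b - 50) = 2*b^3 - 40*b - 14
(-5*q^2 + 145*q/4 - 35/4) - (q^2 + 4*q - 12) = -6*q^2 + 129*q/4 + 13/4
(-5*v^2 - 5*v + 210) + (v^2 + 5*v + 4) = 214 - 4*v^2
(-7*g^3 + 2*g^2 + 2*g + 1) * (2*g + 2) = -14*g^4 - 10*g^3 + 8*g^2 + 6*g + 2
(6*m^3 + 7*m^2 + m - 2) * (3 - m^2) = -6*m^5 - 7*m^4 + 17*m^3 + 23*m^2 + 3*m - 6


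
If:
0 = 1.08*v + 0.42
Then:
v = -0.39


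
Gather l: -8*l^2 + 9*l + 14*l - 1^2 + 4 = -8*l^2 + 23*l + 3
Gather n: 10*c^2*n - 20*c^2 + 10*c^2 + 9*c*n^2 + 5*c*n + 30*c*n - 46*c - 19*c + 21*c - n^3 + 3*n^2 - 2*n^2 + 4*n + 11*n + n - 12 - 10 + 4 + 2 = -10*c^2 - 44*c - n^3 + n^2*(9*c + 1) + n*(10*c^2 + 35*c + 16) - 16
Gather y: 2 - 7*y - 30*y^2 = -30*y^2 - 7*y + 2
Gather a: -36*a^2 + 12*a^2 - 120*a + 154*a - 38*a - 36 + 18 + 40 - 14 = -24*a^2 - 4*a + 8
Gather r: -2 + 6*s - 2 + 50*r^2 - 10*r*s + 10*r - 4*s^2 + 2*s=50*r^2 + r*(10 - 10*s) - 4*s^2 + 8*s - 4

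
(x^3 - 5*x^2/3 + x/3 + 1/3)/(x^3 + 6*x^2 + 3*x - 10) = (3*x^2 - 2*x - 1)/(3*(x^2 + 7*x + 10))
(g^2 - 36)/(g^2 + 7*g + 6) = (g - 6)/(g + 1)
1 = 1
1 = 1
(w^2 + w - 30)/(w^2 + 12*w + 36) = (w - 5)/(w + 6)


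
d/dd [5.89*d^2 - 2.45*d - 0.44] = 11.78*d - 2.45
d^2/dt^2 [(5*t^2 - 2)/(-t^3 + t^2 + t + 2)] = 2*(-5*t^6 - 3*t^4 - 81*t^3 + 30*t^2 + 18*t - 22)/(t^9 - 3*t^8 - t^6 + 12*t^5 + 3*t^4 - t^3 - 18*t^2 - 12*t - 8)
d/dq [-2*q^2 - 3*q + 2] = -4*q - 3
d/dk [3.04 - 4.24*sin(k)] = -4.24*cos(k)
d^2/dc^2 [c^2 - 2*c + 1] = 2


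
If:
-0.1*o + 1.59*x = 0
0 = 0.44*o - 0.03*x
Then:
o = 0.00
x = 0.00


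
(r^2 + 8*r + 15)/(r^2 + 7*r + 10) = (r + 3)/(r + 2)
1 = 1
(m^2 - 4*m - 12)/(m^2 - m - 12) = (-m^2 + 4*m + 12)/(-m^2 + m + 12)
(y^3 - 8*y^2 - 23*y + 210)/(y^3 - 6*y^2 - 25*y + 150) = (y - 7)/(y - 5)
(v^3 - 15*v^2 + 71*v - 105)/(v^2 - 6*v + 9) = (v^2 - 12*v + 35)/(v - 3)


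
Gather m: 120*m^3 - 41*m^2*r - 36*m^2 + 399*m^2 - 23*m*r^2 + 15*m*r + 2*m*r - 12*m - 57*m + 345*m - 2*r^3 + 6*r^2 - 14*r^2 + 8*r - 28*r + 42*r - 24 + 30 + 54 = 120*m^3 + m^2*(363 - 41*r) + m*(-23*r^2 + 17*r + 276) - 2*r^3 - 8*r^2 + 22*r + 60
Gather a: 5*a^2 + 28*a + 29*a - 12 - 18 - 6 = 5*a^2 + 57*a - 36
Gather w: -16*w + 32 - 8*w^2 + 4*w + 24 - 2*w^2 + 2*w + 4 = -10*w^2 - 10*w + 60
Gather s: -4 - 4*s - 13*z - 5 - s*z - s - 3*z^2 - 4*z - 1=s*(-z - 5) - 3*z^2 - 17*z - 10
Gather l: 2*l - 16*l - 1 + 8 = 7 - 14*l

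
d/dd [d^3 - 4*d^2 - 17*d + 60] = 3*d^2 - 8*d - 17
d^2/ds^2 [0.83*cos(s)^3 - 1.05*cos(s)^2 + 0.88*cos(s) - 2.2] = -1.5025*cos(s) + 2.1*cos(2*s) - 1.8675*cos(3*s)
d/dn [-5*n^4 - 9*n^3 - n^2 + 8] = n*(-20*n^2 - 27*n - 2)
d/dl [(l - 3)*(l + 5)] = 2*l + 2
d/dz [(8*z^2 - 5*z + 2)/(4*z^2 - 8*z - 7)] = (-44*z^2 - 128*z + 51)/(16*z^4 - 64*z^3 + 8*z^2 + 112*z + 49)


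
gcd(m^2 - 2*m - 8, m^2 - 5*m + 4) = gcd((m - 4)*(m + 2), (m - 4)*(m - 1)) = m - 4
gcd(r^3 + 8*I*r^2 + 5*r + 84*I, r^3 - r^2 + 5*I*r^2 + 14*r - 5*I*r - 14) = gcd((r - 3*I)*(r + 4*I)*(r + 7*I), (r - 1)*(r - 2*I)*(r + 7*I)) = r + 7*I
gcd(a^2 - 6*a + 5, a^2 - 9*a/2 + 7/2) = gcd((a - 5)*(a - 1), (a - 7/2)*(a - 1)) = a - 1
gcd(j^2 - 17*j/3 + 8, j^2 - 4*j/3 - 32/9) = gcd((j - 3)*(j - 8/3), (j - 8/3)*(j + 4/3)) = j - 8/3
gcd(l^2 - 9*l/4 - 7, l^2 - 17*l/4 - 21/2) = l + 7/4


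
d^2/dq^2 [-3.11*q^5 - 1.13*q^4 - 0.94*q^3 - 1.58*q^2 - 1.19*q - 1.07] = -62.2*q^3 - 13.56*q^2 - 5.64*q - 3.16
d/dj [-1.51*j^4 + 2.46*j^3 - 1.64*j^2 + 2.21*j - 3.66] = -6.04*j^3 + 7.38*j^2 - 3.28*j + 2.21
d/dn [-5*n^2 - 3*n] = -10*n - 3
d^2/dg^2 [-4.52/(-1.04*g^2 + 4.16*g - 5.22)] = (-9.777664*g^2 + 39.110656*g + 4.52*(2.08*g - 4.16)*(4.16*g - 8.32) - 49.076352)/(1.04*g^2 - 4.16*g + 5.22)^3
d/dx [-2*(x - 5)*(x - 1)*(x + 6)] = 62 - 6*x^2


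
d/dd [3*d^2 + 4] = 6*d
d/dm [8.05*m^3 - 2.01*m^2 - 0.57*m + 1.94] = 24.15*m^2 - 4.02*m - 0.57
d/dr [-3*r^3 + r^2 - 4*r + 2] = -9*r^2 + 2*r - 4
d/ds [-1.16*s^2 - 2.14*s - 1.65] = -2.32*s - 2.14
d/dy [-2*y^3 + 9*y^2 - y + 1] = -6*y^2 + 18*y - 1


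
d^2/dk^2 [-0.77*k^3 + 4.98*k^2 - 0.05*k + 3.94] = 9.96 - 4.62*k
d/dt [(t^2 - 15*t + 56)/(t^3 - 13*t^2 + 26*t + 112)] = -1/(t^2 + 4*t + 4)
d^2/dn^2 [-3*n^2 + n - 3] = -6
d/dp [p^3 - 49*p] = 3*p^2 - 49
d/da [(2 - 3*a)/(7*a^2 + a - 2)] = (-21*a^2 - 3*a + (3*a - 2)*(14*a + 1) + 6)/(7*a^2 + a - 2)^2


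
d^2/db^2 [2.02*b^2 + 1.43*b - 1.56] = 4.04000000000000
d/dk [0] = 0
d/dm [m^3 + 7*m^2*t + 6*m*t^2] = 3*m^2 + 14*m*t + 6*t^2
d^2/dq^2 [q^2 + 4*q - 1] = 2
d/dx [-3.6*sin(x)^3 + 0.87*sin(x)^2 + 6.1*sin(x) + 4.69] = (-10.8*sin(x)^2 + 1.74*sin(x) + 6.1)*cos(x)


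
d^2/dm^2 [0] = 0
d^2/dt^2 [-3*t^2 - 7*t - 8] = -6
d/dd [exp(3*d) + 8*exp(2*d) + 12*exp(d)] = (3*exp(2*d) + 16*exp(d) + 12)*exp(d)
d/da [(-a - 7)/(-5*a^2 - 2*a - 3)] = (5*a^2 + 2*a - 2*(a + 7)*(5*a + 1) + 3)/(5*a^2 + 2*a + 3)^2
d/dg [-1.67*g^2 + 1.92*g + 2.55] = 1.92 - 3.34*g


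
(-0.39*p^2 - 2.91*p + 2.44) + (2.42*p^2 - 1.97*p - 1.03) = 2.03*p^2 - 4.88*p + 1.41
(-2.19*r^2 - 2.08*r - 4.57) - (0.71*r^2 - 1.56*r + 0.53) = -2.9*r^2 - 0.52*r - 5.1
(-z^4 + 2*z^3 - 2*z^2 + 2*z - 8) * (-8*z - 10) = 8*z^5 - 6*z^4 - 4*z^3 + 4*z^2 + 44*z + 80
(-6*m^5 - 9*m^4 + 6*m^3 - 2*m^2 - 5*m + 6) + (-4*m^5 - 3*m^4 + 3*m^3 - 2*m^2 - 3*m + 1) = -10*m^5 - 12*m^4 + 9*m^3 - 4*m^2 - 8*m + 7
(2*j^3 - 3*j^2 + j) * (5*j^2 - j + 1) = 10*j^5 - 17*j^4 + 10*j^3 - 4*j^2 + j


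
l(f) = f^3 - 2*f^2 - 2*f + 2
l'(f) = 3*f^2 - 4*f - 2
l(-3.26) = -47.38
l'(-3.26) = 42.92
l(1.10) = -1.29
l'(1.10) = -2.77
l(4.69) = 51.79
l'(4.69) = 45.23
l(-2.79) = -29.71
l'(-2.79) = 32.51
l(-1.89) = -8.12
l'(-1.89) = 16.28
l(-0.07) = 2.13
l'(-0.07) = -1.71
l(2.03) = -1.94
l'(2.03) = 2.24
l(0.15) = 1.66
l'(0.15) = -2.53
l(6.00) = 134.00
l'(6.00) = 82.00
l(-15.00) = -3793.00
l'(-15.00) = 733.00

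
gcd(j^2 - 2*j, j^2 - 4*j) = j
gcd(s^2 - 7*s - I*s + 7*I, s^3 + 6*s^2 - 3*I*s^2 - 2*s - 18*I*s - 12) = s - I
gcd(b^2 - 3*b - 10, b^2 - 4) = b + 2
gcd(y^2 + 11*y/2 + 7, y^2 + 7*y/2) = y + 7/2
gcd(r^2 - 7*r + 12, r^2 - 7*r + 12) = r^2 - 7*r + 12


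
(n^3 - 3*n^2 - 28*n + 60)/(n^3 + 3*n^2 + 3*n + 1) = (n^3 - 3*n^2 - 28*n + 60)/(n^3 + 3*n^2 + 3*n + 1)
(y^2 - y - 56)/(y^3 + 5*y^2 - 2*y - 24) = (y^2 - y - 56)/(y^3 + 5*y^2 - 2*y - 24)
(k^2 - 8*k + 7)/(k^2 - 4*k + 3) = (k - 7)/(k - 3)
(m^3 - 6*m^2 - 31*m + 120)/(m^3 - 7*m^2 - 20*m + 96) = (m + 5)/(m + 4)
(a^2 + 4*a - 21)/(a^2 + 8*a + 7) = (a - 3)/(a + 1)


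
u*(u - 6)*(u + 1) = u^3 - 5*u^2 - 6*u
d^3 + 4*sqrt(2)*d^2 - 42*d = d*(d - 3*sqrt(2))*(d + 7*sqrt(2))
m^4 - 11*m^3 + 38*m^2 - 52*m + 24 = (m - 6)*(m - 2)^2*(m - 1)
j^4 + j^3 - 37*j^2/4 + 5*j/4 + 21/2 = (j - 2)*(j - 3/2)*(j + 1)*(j + 7/2)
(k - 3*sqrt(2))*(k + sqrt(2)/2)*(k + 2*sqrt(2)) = k^3 - sqrt(2)*k^2/2 - 13*k - 6*sqrt(2)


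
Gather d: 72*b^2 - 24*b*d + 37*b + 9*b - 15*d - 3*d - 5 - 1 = 72*b^2 + 46*b + d*(-24*b - 18) - 6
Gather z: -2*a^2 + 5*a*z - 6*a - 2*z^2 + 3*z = -2*a^2 - 6*a - 2*z^2 + z*(5*a + 3)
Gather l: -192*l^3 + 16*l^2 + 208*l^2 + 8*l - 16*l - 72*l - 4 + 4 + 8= -192*l^3 + 224*l^2 - 80*l + 8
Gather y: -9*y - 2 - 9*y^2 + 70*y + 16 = -9*y^2 + 61*y + 14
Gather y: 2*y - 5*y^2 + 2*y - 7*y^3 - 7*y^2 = -7*y^3 - 12*y^2 + 4*y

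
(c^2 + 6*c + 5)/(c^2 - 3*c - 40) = (c + 1)/(c - 8)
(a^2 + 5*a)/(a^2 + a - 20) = a/(a - 4)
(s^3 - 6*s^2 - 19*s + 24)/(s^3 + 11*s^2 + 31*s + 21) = (s^2 - 9*s + 8)/(s^2 + 8*s + 7)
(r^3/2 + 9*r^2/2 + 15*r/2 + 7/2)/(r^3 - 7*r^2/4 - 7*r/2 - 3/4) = 2*(r^2 + 8*r + 7)/(4*r^2 - 11*r - 3)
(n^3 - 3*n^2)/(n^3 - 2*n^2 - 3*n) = n/(n + 1)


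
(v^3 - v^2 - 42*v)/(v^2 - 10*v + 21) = v*(v + 6)/(v - 3)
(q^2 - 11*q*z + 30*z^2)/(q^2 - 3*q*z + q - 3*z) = (q^2 - 11*q*z + 30*z^2)/(q^2 - 3*q*z + q - 3*z)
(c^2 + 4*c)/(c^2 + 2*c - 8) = c/(c - 2)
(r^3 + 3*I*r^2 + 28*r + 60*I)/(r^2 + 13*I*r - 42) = (r^2 - 3*I*r + 10)/(r + 7*I)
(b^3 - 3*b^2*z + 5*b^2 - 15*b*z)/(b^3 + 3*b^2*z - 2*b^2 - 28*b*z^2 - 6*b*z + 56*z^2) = b*(b^2 - 3*b*z + 5*b - 15*z)/(b^3 + 3*b^2*z - 2*b^2 - 28*b*z^2 - 6*b*z + 56*z^2)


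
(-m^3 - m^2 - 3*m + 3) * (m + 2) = -m^4 - 3*m^3 - 5*m^2 - 3*m + 6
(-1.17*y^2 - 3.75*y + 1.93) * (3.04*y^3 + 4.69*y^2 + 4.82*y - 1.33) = -3.5568*y^5 - 16.8873*y^4 - 17.3597*y^3 - 7.4672*y^2 + 14.2901*y - 2.5669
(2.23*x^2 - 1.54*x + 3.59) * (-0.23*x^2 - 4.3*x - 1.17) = -0.5129*x^4 - 9.2348*x^3 + 3.1872*x^2 - 13.6352*x - 4.2003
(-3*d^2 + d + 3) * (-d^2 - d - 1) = 3*d^4 + 2*d^3 - d^2 - 4*d - 3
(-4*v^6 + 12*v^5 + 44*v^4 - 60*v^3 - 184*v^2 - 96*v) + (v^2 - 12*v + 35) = -4*v^6 + 12*v^5 + 44*v^4 - 60*v^3 - 183*v^2 - 108*v + 35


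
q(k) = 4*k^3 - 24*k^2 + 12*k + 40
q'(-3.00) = 264.00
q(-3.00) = -320.00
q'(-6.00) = 732.00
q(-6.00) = -1760.00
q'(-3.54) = 332.30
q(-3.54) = -480.69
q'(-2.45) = 201.63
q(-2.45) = -192.28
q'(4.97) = 69.85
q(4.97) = -2.13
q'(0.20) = 2.88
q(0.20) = 41.47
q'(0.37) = -4.12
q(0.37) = 41.36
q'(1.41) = -31.82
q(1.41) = 20.42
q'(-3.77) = 363.51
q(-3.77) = -560.68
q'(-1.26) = 91.53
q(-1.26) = -21.22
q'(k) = 12*k^2 - 48*k + 12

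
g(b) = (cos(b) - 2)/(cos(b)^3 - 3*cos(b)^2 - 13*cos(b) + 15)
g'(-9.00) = 0.01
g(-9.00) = -0.12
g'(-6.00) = 11.01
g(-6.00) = -1.63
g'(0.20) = 31.25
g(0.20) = -3.20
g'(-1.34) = -0.09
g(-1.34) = -0.15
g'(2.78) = -0.01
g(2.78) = -0.12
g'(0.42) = 3.37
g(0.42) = -0.78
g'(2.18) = 0.00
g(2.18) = -0.12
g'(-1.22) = -0.13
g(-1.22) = -0.16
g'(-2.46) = 0.01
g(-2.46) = -0.12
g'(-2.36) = 0.00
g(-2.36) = -0.12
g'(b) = (cos(b) - 2)*(3*sin(b)*cos(b)^2 - 6*sin(b)*cos(b) - 13*sin(b))/(cos(b)^3 - 3*cos(b)^2 - 13*cos(b) + 15)^2 - sin(b)/(cos(b)^3 - 3*cos(b)^2 - 13*cos(b) + 15)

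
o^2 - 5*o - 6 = (o - 6)*(o + 1)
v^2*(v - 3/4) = v^3 - 3*v^2/4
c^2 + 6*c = c*(c + 6)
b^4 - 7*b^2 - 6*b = b*(b - 3)*(b + 1)*(b + 2)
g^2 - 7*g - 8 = (g - 8)*(g + 1)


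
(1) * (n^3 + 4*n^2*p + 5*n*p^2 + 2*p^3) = n^3 + 4*n^2*p + 5*n*p^2 + 2*p^3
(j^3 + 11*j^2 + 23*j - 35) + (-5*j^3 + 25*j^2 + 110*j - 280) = -4*j^3 + 36*j^2 + 133*j - 315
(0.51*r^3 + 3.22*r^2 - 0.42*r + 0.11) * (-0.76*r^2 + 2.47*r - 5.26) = -0.3876*r^5 - 1.1875*r^4 + 5.59*r^3 - 18.0582*r^2 + 2.4809*r - 0.5786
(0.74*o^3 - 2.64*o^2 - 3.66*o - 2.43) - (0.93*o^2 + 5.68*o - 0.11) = 0.74*o^3 - 3.57*o^2 - 9.34*o - 2.32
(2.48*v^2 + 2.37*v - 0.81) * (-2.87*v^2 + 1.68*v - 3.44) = -7.1176*v^4 - 2.6355*v^3 - 2.2249*v^2 - 9.5136*v + 2.7864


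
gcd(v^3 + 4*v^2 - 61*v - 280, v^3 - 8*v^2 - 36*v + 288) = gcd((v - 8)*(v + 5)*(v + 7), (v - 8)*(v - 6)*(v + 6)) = v - 8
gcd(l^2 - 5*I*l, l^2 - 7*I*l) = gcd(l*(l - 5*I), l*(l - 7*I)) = l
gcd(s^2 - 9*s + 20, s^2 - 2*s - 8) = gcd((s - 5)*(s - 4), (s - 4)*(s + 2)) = s - 4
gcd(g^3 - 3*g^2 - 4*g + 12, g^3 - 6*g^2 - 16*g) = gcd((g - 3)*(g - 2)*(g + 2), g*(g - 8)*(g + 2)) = g + 2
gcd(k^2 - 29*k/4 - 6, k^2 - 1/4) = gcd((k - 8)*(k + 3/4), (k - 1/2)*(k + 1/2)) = 1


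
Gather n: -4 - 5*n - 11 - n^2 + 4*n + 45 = -n^2 - n + 30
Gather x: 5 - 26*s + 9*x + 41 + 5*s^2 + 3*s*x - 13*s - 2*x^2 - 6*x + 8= 5*s^2 - 39*s - 2*x^2 + x*(3*s + 3) + 54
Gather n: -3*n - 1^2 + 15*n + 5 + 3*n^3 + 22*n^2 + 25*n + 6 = 3*n^3 + 22*n^2 + 37*n + 10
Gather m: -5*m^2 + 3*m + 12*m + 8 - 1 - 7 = -5*m^2 + 15*m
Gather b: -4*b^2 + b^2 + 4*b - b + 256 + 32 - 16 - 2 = -3*b^2 + 3*b + 270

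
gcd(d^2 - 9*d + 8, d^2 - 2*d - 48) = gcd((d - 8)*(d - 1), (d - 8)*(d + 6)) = d - 8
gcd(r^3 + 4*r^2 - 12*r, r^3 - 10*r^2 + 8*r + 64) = 1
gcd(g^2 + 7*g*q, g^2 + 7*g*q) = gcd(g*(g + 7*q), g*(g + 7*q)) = g^2 + 7*g*q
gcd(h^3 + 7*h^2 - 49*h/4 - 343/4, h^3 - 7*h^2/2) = h - 7/2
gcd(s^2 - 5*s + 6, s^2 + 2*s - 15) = s - 3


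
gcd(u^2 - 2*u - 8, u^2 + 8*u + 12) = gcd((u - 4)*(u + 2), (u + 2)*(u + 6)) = u + 2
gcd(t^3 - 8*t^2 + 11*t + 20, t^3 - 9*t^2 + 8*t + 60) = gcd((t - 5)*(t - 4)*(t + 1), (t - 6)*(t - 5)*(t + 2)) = t - 5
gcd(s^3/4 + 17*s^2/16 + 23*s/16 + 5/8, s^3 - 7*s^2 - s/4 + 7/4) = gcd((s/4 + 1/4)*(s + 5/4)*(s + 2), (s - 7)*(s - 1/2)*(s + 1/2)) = 1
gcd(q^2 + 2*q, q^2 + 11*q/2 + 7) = q + 2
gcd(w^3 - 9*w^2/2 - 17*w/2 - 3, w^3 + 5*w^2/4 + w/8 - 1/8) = w^2 + 3*w/2 + 1/2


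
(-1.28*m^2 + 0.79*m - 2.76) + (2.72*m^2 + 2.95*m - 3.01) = 1.44*m^2 + 3.74*m - 5.77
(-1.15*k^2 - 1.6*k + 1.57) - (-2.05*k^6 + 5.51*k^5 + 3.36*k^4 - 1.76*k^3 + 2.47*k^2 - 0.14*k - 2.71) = 2.05*k^6 - 5.51*k^5 - 3.36*k^4 + 1.76*k^3 - 3.62*k^2 - 1.46*k + 4.28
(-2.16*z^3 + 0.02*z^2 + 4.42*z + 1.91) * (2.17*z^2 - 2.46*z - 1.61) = -4.6872*z^5 + 5.357*z^4 + 13.0198*z^3 - 6.7607*z^2 - 11.8148*z - 3.0751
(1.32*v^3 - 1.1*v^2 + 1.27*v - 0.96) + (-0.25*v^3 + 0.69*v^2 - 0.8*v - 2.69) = 1.07*v^3 - 0.41*v^2 + 0.47*v - 3.65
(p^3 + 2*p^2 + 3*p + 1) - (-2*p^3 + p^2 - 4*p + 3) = 3*p^3 + p^2 + 7*p - 2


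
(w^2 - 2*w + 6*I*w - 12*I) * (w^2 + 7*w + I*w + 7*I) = w^4 + 5*w^3 + 7*I*w^3 - 20*w^2 + 35*I*w^2 - 30*w - 98*I*w + 84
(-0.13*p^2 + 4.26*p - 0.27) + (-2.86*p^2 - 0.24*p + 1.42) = -2.99*p^2 + 4.02*p + 1.15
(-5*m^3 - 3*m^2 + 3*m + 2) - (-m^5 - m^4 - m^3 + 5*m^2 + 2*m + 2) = m^5 + m^4 - 4*m^3 - 8*m^2 + m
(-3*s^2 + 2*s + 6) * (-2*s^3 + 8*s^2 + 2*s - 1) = 6*s^5 - 28*s^4 - 2*s^3 + 55*s^2 + 10*s - 6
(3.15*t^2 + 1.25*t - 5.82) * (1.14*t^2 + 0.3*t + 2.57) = 3.591*t^4 + 2.37*t^3 + 1.8357*t^2 + 1.4665*t - 14.9574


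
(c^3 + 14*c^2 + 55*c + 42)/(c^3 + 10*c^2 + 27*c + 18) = (c + 7)/(c + 3)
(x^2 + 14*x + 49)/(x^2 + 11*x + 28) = (x + 7)/(x + 4)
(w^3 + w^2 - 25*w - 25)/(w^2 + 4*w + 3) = (w^2 - 25)/(w + 3)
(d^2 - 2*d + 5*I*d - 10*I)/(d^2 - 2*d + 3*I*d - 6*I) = (d + 5*I)/(d + 3*I)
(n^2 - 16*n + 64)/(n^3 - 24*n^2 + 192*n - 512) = 1/(n - 8)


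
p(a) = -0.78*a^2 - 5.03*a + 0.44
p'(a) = -1.56*a - 5.03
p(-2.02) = 7.42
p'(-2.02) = -1.88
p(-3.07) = 8.53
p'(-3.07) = -0.24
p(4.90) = -42.93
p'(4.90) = -12.67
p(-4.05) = 8.02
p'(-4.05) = 1.29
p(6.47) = -64.76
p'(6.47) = -15.12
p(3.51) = -26.82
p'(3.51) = -10.51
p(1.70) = -10.37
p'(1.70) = -7.68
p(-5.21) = 5.47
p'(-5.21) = 3.10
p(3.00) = -21.67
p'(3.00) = -9.71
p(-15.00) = -99.61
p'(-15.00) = 18.37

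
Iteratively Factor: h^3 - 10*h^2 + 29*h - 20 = (h - 5)*(h^2 - 5*h + 4) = (h - 5)*(h - 1)*(h - 4)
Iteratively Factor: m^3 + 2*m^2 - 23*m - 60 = (m - 5)*(m^2 + 7*m + 12) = (m - 5)*(m + 3)*(m + 4)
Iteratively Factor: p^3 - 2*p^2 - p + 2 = (p + 1)*(p^2 - 3*p + 2) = (p - 2)*(p + 1)*(p - 1)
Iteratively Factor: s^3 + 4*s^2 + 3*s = (s + 1)*(s^2 + 3*s) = (s + 1)*(s + 3)*(s)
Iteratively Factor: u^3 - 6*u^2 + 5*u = (u)*(u^2 - 6*u + 5) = u*(u - 5)*(u - 1)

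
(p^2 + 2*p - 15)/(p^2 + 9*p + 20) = (p - 3)/(p + 4)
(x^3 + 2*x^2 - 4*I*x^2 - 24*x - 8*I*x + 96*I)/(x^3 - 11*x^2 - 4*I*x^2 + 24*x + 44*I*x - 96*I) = (x^2 + 2*x - 24)/(x^2 - 11*x + 24)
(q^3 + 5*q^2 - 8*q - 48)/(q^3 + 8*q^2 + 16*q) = (q - 3)/q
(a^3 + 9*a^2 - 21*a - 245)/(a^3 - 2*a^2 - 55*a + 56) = (a^2 + 2*a - 35)/(a^2 - 9*a + 8)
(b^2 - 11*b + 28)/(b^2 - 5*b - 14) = (b - 4)/(b + 2)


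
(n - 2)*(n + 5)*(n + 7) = n^3 + 10*n^2 + 11*n - 70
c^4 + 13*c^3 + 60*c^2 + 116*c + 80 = (c + 2)^2*(c + 4)*(c + 5)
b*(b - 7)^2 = b^3 - 14*b^2 + 49*b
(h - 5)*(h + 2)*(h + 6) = h^3 + 3*h^2 - 28*h - 60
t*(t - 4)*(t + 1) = t^3 - 3*t^2 - 4*t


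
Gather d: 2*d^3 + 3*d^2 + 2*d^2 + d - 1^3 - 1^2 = 2*d^3 + 5*d^2 + d - 2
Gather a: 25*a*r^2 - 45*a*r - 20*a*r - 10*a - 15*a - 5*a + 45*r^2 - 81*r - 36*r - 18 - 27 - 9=a*(25*r^2 - 65*r - 30) + 45*r^2 - 117*r - 54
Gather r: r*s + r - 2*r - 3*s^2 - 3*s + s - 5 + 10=r*(s - 1) - 3*s^2 - 2*s + 5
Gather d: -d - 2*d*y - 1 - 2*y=d*(-2*y - 1) - 2*y - 1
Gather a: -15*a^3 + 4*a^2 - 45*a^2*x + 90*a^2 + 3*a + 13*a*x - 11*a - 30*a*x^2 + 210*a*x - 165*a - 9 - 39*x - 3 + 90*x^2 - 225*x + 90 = -15*a^3 + a^2*(94 - 45*x) + a*(-30*x^2 + 223*x - 173) + 90*x^2 - 264*x + 78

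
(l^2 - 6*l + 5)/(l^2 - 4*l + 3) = (l - 5)/(l - 3)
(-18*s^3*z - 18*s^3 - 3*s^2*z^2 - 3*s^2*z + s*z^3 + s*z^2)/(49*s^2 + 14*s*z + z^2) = s*(-18*s^2*z - 18*s^2 - 3*s*z^2 - 3*s*z + z^3 + z^2)/(49*s^2 + 14*s*z + z^2)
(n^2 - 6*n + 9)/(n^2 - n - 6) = (n - 3)/(n + 2)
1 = 1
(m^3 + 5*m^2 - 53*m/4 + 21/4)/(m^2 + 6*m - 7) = (m^2 - 2*m + 3/4)/(m - 1)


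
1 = 1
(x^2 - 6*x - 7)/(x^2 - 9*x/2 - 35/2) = 2*(x + 1)/(2*x + 5)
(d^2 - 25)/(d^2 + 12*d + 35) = (d - 5)/(d + 7)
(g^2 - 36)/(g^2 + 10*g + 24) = (g - 6)/(g + 4)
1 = 1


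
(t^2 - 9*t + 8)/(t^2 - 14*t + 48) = (t - 1)/(t - 6)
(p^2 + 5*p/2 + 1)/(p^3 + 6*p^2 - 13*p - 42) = (p + 1/2)/(p^2 + 4*p - 21)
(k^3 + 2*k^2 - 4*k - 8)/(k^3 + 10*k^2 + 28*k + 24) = (k - 2)/(k + 6)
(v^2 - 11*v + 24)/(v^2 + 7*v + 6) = (v^2 - 11*v + 24)/(v^2 + 7*v + 6)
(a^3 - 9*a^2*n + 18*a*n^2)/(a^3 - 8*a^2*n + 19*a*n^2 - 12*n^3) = a*(a - 6*n)/(a^2 - 5*a*n + 4*n^2)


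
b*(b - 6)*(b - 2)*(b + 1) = b^4 - 7*b^3 + 4*b^2 + 12*b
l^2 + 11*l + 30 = (l + 5)*(l + 6)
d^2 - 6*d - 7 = (d - 7)*(d + 1)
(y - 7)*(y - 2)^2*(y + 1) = y^4 - 10*y^3 + 21*y^2 + 4*y - 28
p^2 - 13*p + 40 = (p - 8)*(p - 5)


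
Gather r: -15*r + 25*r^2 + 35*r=25*r^2 + 20*r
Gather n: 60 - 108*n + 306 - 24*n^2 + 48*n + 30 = -24*n^2 - 60*n + 396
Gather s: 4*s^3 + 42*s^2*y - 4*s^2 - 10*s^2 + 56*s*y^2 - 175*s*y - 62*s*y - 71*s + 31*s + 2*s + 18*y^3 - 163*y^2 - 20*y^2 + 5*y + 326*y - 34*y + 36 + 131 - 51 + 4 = 4*s^3 + s^2*(42*y - 14) + s*(56*y^2 - 237*y - 38) + 18*y^3 - 183*y^2 + 297*y + 120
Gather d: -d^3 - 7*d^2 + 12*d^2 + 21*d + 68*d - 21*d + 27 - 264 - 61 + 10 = -d^3 + 5*d^2 + 68*d - 288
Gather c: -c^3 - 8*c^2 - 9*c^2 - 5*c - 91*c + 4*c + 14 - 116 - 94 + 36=-c^3 - 17*c^2 - 92*c - 160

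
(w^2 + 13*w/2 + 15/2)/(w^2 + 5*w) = (w + 3/2)/w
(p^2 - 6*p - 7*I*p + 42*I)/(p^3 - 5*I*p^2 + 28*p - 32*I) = (p^2 - 6*p - 7*I*p + 42*I)/(p^3 - 5*I*p^2 + 28*p - 32*I)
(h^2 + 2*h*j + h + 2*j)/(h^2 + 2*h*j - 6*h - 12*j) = (h + 1)/(h - 6)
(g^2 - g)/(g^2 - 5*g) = (g - 1)/(g - 5)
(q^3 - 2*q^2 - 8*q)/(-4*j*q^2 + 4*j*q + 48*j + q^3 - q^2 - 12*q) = q*(q + 2)/(-4*j*q - 12*j + q^2 + 3*q)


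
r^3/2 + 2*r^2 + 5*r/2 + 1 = (r/2 + 1)*(r + 1)^2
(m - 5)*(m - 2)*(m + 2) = m^3 - 5*m^2 - 4*m + 20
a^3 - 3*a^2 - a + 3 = (a - 3)*(a - 1)*(a + 1)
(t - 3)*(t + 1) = t^2 - 2*t - 3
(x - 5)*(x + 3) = x^2 - 2*x - 15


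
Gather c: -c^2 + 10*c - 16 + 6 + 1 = -c^2 + 10*c - 9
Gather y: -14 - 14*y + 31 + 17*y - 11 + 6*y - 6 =9*y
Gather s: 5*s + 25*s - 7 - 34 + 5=30*s - 36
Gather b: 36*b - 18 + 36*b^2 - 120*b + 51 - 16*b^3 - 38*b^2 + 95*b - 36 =-16*b^3 - 2*b^2 + 11*b - 3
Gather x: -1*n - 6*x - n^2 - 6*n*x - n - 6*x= -n^2 - 2*n + x*(-6*n - 12)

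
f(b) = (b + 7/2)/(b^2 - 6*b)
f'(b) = (6 - 2*b)*(b + 7/2)/(b^2 - 6*b)^2 + 1/(b^2 - 6*b) = (-b^2 - 7*b + 21)/(b^2*(b^2 - 12*b + 36))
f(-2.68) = 0.04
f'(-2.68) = 0.06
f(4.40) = -1.12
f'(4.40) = -0.59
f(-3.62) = -0.00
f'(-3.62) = 0.03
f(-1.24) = 0.25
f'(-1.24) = 0.35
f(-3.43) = 0.00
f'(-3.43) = 0.03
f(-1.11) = 0.30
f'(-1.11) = 0.44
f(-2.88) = 0.02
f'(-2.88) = 0.05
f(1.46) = -0.75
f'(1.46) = 0.20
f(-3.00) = 0.02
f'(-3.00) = 0.05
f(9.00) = 0.46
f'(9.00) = -0.17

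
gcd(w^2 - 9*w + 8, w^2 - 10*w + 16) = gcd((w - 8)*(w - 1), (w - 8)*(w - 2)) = w - 8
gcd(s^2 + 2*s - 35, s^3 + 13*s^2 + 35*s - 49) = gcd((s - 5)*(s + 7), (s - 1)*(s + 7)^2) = s + 7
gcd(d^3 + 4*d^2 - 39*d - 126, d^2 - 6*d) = d - 6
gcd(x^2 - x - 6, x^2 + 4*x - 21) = x - 3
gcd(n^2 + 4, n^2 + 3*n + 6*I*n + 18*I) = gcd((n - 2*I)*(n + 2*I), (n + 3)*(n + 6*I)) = 1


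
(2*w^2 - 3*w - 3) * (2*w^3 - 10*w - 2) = 4*w^5 - 6*w^4 - 26*w^3 + 26*w^2 + 36*w + 6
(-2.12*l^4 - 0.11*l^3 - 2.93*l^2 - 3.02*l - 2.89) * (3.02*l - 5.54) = -6.4024*l^5 + 11.4126*l^4 - 8.2392*l^3 + 7.1118*l^2 + 8.003*l + 16.0106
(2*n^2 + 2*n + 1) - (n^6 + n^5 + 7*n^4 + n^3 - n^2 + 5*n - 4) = -n^6 - n^5 - 7*n^4 - n^3 + 3*n^2 - 3*n + 5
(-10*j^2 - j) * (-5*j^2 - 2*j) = 50*j^4 + 25*j^3 + 2*j^2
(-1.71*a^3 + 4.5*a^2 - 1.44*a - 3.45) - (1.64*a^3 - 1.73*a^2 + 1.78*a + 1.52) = -3.35*a^3 + 6.23*a^2 - 3.22*a - 4.97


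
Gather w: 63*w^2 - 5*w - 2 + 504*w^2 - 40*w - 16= 567*w^2 - 45*w - 18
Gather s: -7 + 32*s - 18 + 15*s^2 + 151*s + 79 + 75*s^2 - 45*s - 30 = 90*s^2 + 138*s + 24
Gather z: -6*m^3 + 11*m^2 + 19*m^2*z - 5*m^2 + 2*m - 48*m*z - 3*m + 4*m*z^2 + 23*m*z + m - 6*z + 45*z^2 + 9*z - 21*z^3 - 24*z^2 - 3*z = -6*m^3 + 6*m^2 - 21*z^3 + z^2*(4*m + 21) + z*(19*m^2 - 25*m)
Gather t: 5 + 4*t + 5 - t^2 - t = -t^2 + 3*t + 10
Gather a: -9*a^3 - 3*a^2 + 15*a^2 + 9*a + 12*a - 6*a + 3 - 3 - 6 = -9*a^3 + 12*a^2 + 15*a - 6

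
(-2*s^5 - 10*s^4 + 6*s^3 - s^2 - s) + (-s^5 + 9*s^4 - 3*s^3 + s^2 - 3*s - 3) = -3*s^5 - s^4 + 3*s^3 - 4*s - 3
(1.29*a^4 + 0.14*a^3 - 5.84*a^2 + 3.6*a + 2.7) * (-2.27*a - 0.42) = -2.9283*a^5 - 0.8596*a^4 + 13.198*a^3 - 5.7192*a^2 - 7.641*a - 1.134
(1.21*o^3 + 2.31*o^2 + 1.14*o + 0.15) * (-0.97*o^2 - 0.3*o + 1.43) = -1.1737*o^5 - 2.6037*o^4 - 0.0684999999999999*o^3 + 2.8158*o^2 + 1.5852*o + 0.2145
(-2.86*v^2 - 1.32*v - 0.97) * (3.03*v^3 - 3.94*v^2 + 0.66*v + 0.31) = -8.6658*v^5 + 7.2688*v^4 + 0.3741*v^3 + 2.064*v^2 - 1.0494*v - 0.3007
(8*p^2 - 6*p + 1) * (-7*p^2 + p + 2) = -56*p^4 + 50*p^3 + 3*p^2 - 11*p + 2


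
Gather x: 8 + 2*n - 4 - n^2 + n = -n^2 + 3*n + 4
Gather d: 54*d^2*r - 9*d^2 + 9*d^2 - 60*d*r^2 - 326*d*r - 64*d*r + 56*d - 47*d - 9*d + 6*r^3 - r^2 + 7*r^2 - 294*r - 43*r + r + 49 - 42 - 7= 54*d^2*r + d*(-60*r^2 - 390*r) + 6*r^3 + 6*r^2 - 336*r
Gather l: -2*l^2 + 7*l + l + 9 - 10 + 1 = -2*l^2 + 8*l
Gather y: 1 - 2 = -1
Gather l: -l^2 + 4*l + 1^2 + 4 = -l^2 + 4*l + 5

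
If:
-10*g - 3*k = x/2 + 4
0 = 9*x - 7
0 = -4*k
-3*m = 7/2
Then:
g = -79/180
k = 0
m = -7/6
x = 7/9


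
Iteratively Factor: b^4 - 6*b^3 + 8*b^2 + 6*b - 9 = (b - 1)*(b^3 - 5*b^2 + 3*b + 9) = (b - 1)*(b + 1)*(b^2 - 6*b + 9) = (b - 3)*(b - 1)*(b + 1)*(b - 3)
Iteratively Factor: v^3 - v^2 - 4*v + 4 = (v - 2)*(v^2 + v - 2) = (v - 2)*(v + 2)*(v - 1)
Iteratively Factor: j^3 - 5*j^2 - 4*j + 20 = (j + 2)*(j^2 - 7*j + 10) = (j - 5)*(j + 2)*(j - 2)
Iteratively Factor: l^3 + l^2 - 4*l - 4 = (l + 1)*(l^2 - 4) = (l - 2)*(l + 1)*(l + 2)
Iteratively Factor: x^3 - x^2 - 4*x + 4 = (x - 2)*(x^2 + x - 2) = (x - 2)*(x - 1)*(x + 2)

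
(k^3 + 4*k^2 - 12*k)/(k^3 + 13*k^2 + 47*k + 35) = k*(k^2 + 4*k - 12)/(k^3 + 13*k^2 + 47*k + 35)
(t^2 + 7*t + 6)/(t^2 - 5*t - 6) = (t + 6)/(t - 6)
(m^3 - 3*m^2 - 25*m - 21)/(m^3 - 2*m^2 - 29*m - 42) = (m + 1)/(m + 2)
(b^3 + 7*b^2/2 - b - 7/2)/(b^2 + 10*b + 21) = (b^3 + 7*b^2/2 - b - 7/2)/(b^2 + 10*b + 21)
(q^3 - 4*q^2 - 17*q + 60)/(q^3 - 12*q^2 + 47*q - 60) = (q + 4)/(q - 4)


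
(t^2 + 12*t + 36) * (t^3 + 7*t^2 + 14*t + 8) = t^5 + 19*t^4 + 134*t^3 + 428*t^2 + 600*t + 288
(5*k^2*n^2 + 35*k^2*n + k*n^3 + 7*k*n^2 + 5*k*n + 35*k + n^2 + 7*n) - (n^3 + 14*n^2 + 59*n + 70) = 5*k^2*n^2 + 35*k^2*n + k*n^3 + 7*k*n^2 + 5*k*n + 35*k - n^3 - 13*n^2 - 52*n - 70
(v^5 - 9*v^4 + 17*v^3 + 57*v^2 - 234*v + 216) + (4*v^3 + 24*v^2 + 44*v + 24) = v^5 - 9*v^4 + 21*v^3 + 81*v^2 - 190*v + 240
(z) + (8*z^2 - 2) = 8*z^2 + z - 2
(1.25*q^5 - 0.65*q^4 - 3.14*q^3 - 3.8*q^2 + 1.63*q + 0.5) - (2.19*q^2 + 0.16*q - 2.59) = 1.25*q^5 - 0.65*q^4 - 3.14*q^3 - 5.99*q^2 + 1.47*q + 3.09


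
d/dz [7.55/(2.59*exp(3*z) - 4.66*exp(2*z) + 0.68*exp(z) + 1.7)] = (-58.6635*exp(2*z) + 70.366*exp(z) - 5.134)*exp(z)/(2.59*exp(3*z) - 4.66*exp(2*z) + 0.68*exp(z) + 1.7)^2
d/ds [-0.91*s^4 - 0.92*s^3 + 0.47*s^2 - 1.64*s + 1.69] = -3.64*s^3 - 2.76*s^2 + 0.94*s - 1.64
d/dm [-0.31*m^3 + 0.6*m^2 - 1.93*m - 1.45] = -0.93*m^2 + 1.2*m - 1.93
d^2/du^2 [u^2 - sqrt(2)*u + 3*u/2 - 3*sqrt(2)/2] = 2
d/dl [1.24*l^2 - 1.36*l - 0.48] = 2.48*l - 1.36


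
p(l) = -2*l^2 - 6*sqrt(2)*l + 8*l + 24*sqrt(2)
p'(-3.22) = 12.39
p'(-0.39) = 1.07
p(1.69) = 27.41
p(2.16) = 23.56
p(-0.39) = 33.83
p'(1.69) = -7.25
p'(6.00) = -24.49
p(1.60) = 28.04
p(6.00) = -40.97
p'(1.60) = -6.89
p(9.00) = -132.43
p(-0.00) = 33.94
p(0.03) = 33.92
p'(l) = -4*l - 6*sqrt(2) + 8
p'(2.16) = -9.13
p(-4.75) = -8.88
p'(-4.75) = 18.51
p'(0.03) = -0.61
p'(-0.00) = -0.49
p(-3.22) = 14.77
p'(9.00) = -36.49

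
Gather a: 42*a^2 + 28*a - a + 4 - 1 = 42*a^2 + 27*a + 3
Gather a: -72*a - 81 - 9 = -72*a - 90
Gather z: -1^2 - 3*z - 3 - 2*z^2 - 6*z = -2*z^2 - 9*z - 4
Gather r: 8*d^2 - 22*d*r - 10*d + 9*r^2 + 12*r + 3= 8*d^2 - 10*d + 9*r^2 + r*(12 - 22*d) + 3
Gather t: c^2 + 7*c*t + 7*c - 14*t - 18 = c^2 + 7*c + t*(7*c - 14) - 18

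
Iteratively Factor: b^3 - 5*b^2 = (b)*(b^2 - 5*b) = b^2*(b - 5)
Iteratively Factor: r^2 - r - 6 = (r - 3)*(r + 2)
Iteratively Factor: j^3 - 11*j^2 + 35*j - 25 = (j - 1)*(j^2 - 10*j + 25) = (j - 5)*(j - 1)*(j - 5)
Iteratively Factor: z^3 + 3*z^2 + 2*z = (z + 2)*(z^2 + z) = (z + 1)*(z + 2)*(z)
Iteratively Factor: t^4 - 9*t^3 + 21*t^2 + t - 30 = (t - 3)*(t^3 - 6*t^2 + 3*t + 10) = (t - 5)*(t - 3)*(t^2 - t - 2) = (t - 5)*(t - 3)*(t - 2)*(t + 1)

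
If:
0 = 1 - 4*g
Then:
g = 1/4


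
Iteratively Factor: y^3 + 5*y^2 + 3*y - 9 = (y - 1)*(y^2 + 6*y + 9) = (y - 1)*(y + 3)*(y + 3)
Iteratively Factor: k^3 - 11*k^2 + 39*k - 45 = (k - 5)*(k^2 - 6*k + 9) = (k - 5)*(k - 3)*(k - 3)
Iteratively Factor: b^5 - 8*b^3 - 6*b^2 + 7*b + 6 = (b - 3)*(b^4 + 3*b^3 + b^2 - 3*b - 2) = (b - 3)*(b + 1)*(b^3 + 2*b^2 - b - 2) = (b - 3)*(b + 1)*(b + 2)*(b^2 - 1) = (b - 3)*(b - 1)*(b + 1)*(b + 2)*(b + 1)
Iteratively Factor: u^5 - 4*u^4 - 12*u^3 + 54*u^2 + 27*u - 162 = (u - 3)*(u^4 - u^3 - 15*u^2 + 9*u + 54) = (u - 3)*(u + 3)*(u^3 - 4*u^2 - 3*u + 18) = (u - 3)*(u + 2)*(u + 3)*(u^2 - 6*u + 9) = (u - 3)^2*(u + 2)*(u + 3)*(u - 3)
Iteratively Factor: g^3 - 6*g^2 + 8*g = (g)*(g^2 - 6*g + 8) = g*(g - 2)*(g - 4)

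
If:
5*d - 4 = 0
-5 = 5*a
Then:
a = -1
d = 4/5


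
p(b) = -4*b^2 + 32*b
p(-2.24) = -91.75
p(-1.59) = -60.99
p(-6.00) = -336.00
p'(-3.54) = 60.32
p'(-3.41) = 59.28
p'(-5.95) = 79.60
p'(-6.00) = 80.00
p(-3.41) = -155.63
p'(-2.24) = 49.92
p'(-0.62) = 36.96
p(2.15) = 50.31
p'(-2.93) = 55.44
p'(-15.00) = 152.00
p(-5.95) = -332.01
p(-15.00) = -1380.00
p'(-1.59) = 44.72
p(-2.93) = -128.10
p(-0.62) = -21.38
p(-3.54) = -163.41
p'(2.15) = 14.80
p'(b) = 32 - 8*b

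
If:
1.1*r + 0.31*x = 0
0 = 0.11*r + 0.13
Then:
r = -1.18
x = 4.19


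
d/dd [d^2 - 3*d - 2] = 2*d - 3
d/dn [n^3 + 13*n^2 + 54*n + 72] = 3*n^2 + 26*n + 54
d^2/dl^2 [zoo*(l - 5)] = 0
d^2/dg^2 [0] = 0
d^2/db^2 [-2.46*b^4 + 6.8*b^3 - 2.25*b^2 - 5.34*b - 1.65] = -29.52*b^2 + 40.8*b - 4.5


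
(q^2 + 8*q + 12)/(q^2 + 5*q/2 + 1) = 2*(q + 6)/(2*q + 1)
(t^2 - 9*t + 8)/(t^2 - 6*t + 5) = (t - 8)/(t - 5)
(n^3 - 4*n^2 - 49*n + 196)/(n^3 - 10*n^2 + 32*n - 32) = (n^2 - 49)/(n^2 - 6*n + 8)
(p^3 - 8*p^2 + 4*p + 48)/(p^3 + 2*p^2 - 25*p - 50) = (p^2 - 10*p + 24)/(p^2 - 25)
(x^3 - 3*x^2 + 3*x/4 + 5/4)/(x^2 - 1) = (x^2 - 2*x - 5/4)/(x + 1)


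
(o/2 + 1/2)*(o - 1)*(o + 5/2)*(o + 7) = o^4/2 + 19*o^3/4 + 33*o^2/4 - 19*o/4 - 35/4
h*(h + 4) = h^2 + 4*h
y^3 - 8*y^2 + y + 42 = (y - 7)*(y - 3)*(y + 2)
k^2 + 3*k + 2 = (k + 1)*(k + 2)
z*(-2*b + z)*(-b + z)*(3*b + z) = 6*b^3*z - 7*b^2*z^2 + z^4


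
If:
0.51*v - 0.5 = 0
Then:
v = 0.98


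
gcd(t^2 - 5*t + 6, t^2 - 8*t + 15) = t - 3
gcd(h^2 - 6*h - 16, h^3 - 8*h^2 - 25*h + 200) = h - 8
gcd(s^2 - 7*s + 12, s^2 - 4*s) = s - 4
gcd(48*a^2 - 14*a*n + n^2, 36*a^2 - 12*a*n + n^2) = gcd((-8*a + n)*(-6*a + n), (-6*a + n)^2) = 6*a - n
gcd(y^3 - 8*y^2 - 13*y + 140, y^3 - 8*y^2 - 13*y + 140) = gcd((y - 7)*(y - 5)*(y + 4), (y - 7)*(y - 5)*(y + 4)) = y^3 - 8*y^2 - 13*y + 140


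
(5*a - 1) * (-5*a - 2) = -25*a^2 - 5*a + 2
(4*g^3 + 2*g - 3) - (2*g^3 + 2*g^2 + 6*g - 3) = 2*g^3 - 2*g^2 - 4*g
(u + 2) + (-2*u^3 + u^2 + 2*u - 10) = -2*u^3 + u^2 + 3*u - 8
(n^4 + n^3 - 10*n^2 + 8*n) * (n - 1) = n^5 - 11*n^3 + 18*n^2 - 8*n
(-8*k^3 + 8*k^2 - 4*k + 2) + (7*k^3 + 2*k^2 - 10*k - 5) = -k^3 + 10*k^2 - 14*k - 3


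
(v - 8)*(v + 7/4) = v^2 - 25*v/4 - 14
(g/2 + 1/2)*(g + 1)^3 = g^4/2 + 2*g^3 + 3*g^2 + 2*g + 1/2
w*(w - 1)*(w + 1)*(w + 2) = w^4 + 2*w^3 - w^2 - 2*w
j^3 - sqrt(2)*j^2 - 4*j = j*(j - 2*sqrt(2))*(j + sqrt(2))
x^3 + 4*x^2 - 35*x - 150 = (x - 6)*(x + 5)^2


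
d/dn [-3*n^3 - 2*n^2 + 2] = n*(-9*n - 4)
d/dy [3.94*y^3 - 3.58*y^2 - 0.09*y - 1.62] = 11.82*y^2 - 7.16*y - 0.09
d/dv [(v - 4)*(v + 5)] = 2*v + 1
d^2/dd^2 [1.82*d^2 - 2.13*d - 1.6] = 3.64000000000000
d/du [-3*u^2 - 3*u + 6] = -6*u - 3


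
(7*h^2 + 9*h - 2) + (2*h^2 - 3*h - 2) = 9*h^2 + 6*h - 4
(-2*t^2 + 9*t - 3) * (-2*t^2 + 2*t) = 4*t^4 - 22*t^3 + 24*t^2 - 6*t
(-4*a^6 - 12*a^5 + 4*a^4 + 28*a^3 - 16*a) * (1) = -4*a^6 - 12*a^5 + 4*a^4 + 28*a^3 - 16*a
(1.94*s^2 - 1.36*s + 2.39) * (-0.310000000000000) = -0.6014*s^2 + 0.4216*s - 0.7409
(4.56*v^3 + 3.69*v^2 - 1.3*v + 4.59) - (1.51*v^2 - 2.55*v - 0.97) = 4.56*v^3 + 2.18*v^2 + 1.25*v + 5.56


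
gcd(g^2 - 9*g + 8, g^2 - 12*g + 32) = g - 8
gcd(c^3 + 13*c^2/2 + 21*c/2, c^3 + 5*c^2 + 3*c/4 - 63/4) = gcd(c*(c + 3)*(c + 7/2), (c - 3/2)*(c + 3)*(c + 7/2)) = c^2 + 13*c/2 + 21/2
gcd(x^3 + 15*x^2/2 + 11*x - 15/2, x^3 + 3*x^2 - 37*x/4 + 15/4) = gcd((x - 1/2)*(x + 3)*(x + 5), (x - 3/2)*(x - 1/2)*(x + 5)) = x^2 + 9*x/2 - 5/2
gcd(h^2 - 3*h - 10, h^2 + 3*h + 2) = h + 2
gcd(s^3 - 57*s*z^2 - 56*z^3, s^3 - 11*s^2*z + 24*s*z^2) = -s + 8*z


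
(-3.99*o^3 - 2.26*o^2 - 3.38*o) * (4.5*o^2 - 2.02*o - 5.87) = -17.955*o^5 - 2.1102*o^4 + 12.7765*o^3 + 20.0938*o^2 + 19.8406*o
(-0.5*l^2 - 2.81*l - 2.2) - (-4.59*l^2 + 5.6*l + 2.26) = 4.09*l^2 - 8.41*l - 4.46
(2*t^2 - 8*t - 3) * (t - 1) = 2*t^3 - 10*t^2 + 5*t + 3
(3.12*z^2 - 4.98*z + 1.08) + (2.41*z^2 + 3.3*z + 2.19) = 5.53*z^2 - 1.68*z + 3.27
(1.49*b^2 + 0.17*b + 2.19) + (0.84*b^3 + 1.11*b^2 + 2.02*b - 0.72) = 0.84*b^3 + 2.6*b^2 + 2.19*b + 1.47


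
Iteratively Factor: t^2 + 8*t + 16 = (t + 4)*(t + 4)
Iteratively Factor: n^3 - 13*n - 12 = (n - 4)*(n^2 + 4*n + 3) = (n - 4)*(n + 3)*(n + 1)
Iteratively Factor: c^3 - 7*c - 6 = (c + 2)*(c^2 - 2*c - 3) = (c + 1)*(c + 2)*(c - 3)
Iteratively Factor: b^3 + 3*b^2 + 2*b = (b + 1)*(b^2 + 2*b) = (b + 1)*(b + 2)*(b)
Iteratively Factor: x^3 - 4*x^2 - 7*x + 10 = (x + 2)*(x^2 - 6*x + 5) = (x - 1)*(x + 2)*(x - 5)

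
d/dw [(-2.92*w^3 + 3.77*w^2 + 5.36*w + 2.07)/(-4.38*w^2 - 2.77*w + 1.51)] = (12.7896*w^4 + 16.1768*w^3 - 0.193699999999993*w^2 + 29.5186*w + 13.8275)/(19.1844*w^4 + 24.2652*w^3 - 5.5547*w^2 - 8.3654*w + 2.2801)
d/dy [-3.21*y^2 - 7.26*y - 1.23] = -6.42*y - 7.26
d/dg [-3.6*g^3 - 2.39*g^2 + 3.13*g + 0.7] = -10.8*g^2 - 4.78*g + 3.13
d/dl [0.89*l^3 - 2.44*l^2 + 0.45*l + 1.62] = 2.67*l^2 - 4.88*l + 0.45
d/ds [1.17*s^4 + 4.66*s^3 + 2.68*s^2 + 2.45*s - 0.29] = 4.68*s^3 + 13.98*s^2 + 5.36*s + 2.45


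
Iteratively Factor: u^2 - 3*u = (u)*(u - 3)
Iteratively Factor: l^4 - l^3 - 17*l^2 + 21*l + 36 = (l - 3)*(l^3 + 2*l^2 - 11*l - 12) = (l - 3)*(l + 4)*(l^2 - 2*l - 3) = (l - 3)*(l + 1)*(l + 4)*(l - 3)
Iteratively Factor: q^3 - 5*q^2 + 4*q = (q - 1)*(q^2 - 4*q) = (q - 4)*(q - 1)*(q)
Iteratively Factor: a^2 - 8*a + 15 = (a - 5)*(a - 3)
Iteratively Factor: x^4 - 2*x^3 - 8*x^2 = (x - 4)*(x^3 + 2*x^2) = (x - 4)*(x + 2)*(x^2) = x*(x - 4)*(x + 2)*(x)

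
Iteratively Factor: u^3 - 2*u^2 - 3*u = (u + 1)*(u^2 - 3*u) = u*(u + 1)*(u - 3)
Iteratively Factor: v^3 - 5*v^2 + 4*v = (v - 1)*(v^2 - 4*v) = (v - 4)*(v - 1)*(v)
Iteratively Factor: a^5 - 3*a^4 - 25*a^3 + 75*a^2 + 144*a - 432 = (a - 4)*(a^4 + a^3 - 21*a^2 - 9*a + 108) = (a - 4)*(a - 3)*(a^3 + 4*a^2 - 9*a - 36) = (a - 4)*(a - 3)*(a + 4)*(a^2 - 9) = (a - 4)*(a - 3)^2*(a + 4)*(a + 3)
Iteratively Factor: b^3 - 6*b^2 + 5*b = (b - 1)*(b^2 - 5*b) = b*(b - 1)*(b - 5)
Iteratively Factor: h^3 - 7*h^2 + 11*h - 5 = (h - 1)*(h^2 - 6*h + 5) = (h - 5)*(h - 1)*(h - 1)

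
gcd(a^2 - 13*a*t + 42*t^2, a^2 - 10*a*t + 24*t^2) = -a + 6*t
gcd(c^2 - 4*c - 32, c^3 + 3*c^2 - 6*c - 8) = c + 4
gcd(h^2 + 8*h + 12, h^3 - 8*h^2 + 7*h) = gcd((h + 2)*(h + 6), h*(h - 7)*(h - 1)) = 1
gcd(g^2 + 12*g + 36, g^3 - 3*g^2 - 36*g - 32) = 1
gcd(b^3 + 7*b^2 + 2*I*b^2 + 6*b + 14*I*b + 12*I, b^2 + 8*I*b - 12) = b + 2*I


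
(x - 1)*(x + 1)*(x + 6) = x^3 + 6*x^2 - x - 6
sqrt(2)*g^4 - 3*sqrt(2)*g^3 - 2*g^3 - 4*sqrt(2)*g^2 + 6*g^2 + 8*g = g*(g - 4)*(g - sqrt(2))*(sqrt(2)*g + sqrt(2))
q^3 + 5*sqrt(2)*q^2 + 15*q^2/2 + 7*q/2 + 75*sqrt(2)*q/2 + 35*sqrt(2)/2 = (q + 1/2)*(q + 7)*(q + 5*sqrt(2))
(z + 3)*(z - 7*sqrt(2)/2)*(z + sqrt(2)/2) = z^3 - 3*sqrt(2)*z^2 + 3*z^2 - 9*sqrt(2)*z - 7*z/2 - 21/2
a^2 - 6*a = a*(a - 6)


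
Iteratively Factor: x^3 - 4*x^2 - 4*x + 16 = (x - 2)*(x^2 - 2*x - 8) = (x - 4)*(x - 2)*(x + 2)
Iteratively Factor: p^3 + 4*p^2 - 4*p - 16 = (p - 2)*(p^2 + 6*p + 8) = (p - 2)*(p + 4)*(p + 2)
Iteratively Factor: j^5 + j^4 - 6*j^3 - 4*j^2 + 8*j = (j + 2)*(j^4 - j^3 - 4*j^2 + 4*j) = j*(j + 2)*(j^3 - j^2 - 4*j + 4) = j*(j - 2)*(j + 2)*(j^2 + j - 2) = j*(j - 2)*(j + 2)^2*(j - 1)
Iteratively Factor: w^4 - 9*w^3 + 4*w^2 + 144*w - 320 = (w + 4)*(w^3 - 13*w^2 + 56*w - 80) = (w - 4)*(w + 4)*(w^2 - 9*w + 20) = (w - 4)^2*(w + 4)*(w - 5)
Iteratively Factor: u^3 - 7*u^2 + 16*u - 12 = (u - 3)*(u^2 - 4*u + 4) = (u - 3)*(u - 2)*(u - 2)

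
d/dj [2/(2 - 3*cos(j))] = -6*sin(j)/(3*cos(j) - 2)^2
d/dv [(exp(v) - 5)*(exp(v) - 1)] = 2*(exp(v) - 3)*exp(v)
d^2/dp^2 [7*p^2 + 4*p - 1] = 14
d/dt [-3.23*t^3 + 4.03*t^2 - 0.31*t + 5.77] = -9.69*t^2 + 8.06*t - 0.31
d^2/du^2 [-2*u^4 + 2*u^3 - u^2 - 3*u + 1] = -24*u^2 + 12*u - 2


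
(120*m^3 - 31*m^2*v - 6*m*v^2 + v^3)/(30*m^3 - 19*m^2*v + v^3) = (-8*m + v)/(-2*m + v)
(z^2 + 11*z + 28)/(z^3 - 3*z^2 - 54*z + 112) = (z + 4)/(z^2 - 10*z + 16)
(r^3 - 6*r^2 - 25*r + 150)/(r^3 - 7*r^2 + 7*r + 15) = (r^2 - r - 30)/(r^2 - 2*r - 3)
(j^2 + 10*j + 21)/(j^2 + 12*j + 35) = (j + 3)/(j + 5)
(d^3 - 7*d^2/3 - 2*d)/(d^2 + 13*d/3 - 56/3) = d*(3*d^2 - 7*d - 6)/(3*d^2 + 13*d - 56)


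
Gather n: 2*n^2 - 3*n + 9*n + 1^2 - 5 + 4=2*n^2 + 6*n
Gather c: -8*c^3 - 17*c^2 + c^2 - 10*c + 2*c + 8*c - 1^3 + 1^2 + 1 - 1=-8*c^3 - 16*c^2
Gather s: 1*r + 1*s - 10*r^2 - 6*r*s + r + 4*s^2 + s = -10*r^2 + 2*r + 4*s^2 + s*(2 - 6*r)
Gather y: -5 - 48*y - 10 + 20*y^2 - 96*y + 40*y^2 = 60*y^2 - 144*y - 15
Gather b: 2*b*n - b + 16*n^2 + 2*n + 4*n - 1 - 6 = b*(2*n - 1) + 16*n^2 + 6*n - 7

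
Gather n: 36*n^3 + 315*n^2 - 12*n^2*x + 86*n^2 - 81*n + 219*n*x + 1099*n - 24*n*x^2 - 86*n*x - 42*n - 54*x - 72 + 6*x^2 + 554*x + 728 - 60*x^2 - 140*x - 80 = 36*n^3 + n^2*(401 - 12*x) + n*(-24*x^2 + 133*x + 976) - 54*x^2 + 360*x + 576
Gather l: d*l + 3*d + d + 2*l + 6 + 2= 4*d + l*(d + 2) + 8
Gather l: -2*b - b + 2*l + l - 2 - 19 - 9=-3*b + 3*l - 30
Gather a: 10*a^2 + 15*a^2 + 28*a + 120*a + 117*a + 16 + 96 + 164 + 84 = 25*a^2 + 265*a + 360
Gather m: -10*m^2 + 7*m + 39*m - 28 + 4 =-10*m^2 + 46*m - 24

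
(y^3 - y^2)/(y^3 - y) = y/(y + 1)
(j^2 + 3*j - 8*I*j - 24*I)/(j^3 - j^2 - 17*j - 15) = (j - 8*I)/(j^2 - 4*j - 5)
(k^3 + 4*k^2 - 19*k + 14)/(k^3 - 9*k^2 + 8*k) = (k^2 + 5*k - 14)/(k*(k - 8))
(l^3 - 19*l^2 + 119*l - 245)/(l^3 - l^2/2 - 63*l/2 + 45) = 2*(l^2 - 14*l + 49)/(2*l^2 + 9*l - 18)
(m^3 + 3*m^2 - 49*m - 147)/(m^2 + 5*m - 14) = (m^2 - 4*m - 21)/(m - 2)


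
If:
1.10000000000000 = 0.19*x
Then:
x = 5.79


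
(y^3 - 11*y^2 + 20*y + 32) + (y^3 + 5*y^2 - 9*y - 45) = 2*y^3 - 6*y^2 + 11*y - 13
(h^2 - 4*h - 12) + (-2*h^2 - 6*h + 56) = -h^2 - 10*h + 44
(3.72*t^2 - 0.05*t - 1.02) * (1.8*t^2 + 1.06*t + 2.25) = 6.696*t^4 + 3.8532*t^3 + 6.481*t^2 - 1.1937*t - 2.295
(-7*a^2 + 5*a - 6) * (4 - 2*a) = 14*a^3 - 38*a^2 + 32*a - 24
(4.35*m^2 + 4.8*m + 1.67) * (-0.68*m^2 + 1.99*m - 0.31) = -2.958*m^4 + 5.3925*m^3 + 7.0679*m^2 + 1.8353*m - 0.5177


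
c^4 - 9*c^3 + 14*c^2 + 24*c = c*(c - 6)*(c - 4)*(c + 1)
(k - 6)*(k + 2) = k^2 - 4*k - 12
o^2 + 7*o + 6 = (o + 1)*(o + 6)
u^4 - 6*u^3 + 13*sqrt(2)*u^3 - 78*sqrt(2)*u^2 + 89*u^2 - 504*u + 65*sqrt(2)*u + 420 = (u - 5)*(u - 1)*(u + 6*sqrt(2))*(u + 7*sqrt(2))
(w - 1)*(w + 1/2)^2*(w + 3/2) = w^4 + 3*w^3/2 - 3*w^2/4 - 11*w/8 - 3/8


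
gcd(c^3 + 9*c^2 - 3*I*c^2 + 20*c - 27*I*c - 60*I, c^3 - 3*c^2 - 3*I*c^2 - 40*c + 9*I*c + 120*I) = c^2 + c*(5 - 3*I) - 15*I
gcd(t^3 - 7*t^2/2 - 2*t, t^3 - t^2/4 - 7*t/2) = t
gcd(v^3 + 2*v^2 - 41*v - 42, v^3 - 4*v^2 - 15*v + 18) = v - 6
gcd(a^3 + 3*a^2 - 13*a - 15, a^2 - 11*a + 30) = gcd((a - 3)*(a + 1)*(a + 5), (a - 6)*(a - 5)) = 1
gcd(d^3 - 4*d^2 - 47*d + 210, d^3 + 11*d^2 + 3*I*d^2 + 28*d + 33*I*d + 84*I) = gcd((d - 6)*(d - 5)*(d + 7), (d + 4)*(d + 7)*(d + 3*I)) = d + 7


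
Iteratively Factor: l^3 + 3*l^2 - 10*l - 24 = (l - 3)*(l^2 + 6*l + 8) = (l - 3)*(l + 2)*(l + 4)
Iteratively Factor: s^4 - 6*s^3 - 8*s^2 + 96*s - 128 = (s - 2)*(s^3 - 4*s^2 - 16*s + 64) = (s - 4)*(s - 2)*(s^2 - 16) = (s - 4)*(s - 2)*(s + 4)*(s - 4)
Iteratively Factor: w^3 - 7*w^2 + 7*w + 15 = (w + 1)*(w^2 - 8*w + 15) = (w - 5)*(w + 1)*(w - 3)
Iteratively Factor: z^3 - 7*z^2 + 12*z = (z - 3)*(z^2 - 4*z) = (z - 4)*(z - 3)*(z)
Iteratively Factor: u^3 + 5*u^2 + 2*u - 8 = (u + 2)*(u^2 + 3*u - 4) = (u + 2)*(u + 4)*(u - 1)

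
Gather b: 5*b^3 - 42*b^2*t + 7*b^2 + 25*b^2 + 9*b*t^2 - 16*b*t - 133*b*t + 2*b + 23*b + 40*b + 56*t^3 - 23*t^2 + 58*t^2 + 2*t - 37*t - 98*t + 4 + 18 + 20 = 5*b^3 + b^2*(32 - 42*t) + b*(9*t^2 - 149*t + 65) + 56*t^3 + 35*t^2 - 133*t + 42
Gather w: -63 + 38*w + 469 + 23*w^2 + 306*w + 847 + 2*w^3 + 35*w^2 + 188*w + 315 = 2*w^3 + 58*w^2 + 532*w + 1568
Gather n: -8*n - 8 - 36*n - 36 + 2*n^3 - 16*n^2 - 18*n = 2*n^3 - 16*n^2 - 62*n - 44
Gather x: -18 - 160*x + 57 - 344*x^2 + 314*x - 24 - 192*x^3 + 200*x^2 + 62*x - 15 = -192*x^3 - 144*x^2 + 216*x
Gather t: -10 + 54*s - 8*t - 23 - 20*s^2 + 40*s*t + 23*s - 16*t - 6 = -20*s^2 + 77*s + t*(40*s - 24) - 39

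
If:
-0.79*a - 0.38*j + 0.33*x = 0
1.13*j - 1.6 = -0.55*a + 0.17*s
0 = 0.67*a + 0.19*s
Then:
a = 0.817942531256855*x - 1.33362579513051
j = 2.77253783724501 - 0.832038420244513*x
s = 4.70278569861812 - 2.88432366285312*x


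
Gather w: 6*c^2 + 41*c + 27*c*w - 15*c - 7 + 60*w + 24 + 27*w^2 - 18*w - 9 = 6*c^2 + 26*c + 27*w^2 + w*(27*c + 42) + 8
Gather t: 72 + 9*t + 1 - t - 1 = 8*t + 72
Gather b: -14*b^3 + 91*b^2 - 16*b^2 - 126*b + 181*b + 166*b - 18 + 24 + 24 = -14*b^3 + 75*b^2 + 221*b + 30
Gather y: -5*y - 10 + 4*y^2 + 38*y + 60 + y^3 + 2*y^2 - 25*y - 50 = y^3 + 6*y^2 + 8*y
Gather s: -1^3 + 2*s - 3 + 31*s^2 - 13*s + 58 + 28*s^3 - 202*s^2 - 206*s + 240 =28*s^3 - 171*s^2 - 217*s + 294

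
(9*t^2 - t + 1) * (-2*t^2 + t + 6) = -18*t^4 + 11*t^3 + 51*t^2 - 5*t + 6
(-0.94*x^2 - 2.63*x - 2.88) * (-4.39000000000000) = 4.1266*x^2 + 11.5457*x + 12.6432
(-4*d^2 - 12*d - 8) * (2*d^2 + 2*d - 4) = -8*d^4 - 32*d^3 - 24*d^2 + 32*d + 32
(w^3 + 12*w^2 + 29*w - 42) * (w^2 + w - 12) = w^5 + 13*w^4 + 29*w^3 - 157*w^2 - 390*w + 504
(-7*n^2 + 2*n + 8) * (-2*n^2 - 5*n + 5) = 14*n^4 + 31*n^3 - 61*n^2 - 30*n + 40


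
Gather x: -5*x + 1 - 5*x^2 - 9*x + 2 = -5*x^2 - 14*x + 3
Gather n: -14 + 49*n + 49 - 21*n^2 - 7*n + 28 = -21*n^2 + 42*n + 63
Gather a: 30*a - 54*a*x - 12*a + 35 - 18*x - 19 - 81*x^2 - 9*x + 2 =a*(18 - 54*x) - 81*x^2 - 27*x + 18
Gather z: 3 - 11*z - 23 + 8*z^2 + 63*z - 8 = 8*z^2 + 52*z - 28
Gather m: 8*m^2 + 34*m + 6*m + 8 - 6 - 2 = 8*m^2 + 40*m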